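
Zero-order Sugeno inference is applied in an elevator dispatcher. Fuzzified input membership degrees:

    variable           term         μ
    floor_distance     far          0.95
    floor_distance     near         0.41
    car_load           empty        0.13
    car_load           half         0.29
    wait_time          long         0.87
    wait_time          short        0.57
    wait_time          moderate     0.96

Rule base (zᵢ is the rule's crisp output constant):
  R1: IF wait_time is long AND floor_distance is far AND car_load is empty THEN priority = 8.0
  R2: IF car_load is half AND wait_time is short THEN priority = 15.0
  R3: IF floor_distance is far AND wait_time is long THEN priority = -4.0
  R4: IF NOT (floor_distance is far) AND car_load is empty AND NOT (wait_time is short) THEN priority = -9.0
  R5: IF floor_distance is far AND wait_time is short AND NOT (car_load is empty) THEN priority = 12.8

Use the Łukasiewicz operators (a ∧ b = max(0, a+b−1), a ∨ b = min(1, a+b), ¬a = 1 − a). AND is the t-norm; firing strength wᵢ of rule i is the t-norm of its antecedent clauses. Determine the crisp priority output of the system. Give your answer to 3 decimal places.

1.415

R1 (z=8.0): long=0.87, far=0.95, empty=0.13; AND[max(0, a+b−1)] → w = 0.00
R2 (z=15.0): half=0.29, short=0.57; AND[max(0, a+b−1)] → w = 0.00
R3 (z=-4.0): far=0.95, long=0.87; AND[max(0, a+b−1)] → w = 0.82
R4 (z=-9.0): ¬far=1−0.95=0.05, empty=0.13, ¬short=1−0.57=0.43; AND[max(0, a+b−1)] → w = 0.00
R5 (z=12.8): far=0.95, short=0.57, ¬empty=1−0.13=0.87; AND[max(0, a+b−1)] → w = 0.39
Weighted average = (0.00·8.0 + 0.00·15.0 + 0.82·-4.0 + 0.00·-9.0 + 0.39·12.8) / (0.00 + 0.00 + 0.82 + 0.00 + 0.39)
  = 1.7120 / 1.2100 = 1.415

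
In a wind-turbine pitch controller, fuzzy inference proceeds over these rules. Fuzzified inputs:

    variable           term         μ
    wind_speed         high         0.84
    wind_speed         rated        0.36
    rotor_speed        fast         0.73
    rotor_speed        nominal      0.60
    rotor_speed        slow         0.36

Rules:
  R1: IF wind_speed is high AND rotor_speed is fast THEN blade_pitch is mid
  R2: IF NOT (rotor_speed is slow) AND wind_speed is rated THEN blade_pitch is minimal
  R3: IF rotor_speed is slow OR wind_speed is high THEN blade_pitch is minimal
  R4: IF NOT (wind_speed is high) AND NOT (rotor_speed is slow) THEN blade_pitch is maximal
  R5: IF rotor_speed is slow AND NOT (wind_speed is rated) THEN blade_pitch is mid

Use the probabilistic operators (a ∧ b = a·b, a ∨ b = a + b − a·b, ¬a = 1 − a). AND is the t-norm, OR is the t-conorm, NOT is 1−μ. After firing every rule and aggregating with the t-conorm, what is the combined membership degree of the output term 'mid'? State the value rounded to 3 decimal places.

0.702

R1: high=0.84, fast=0.73; AND[a·b] → w = 0.6132
R2: ¬slow=1−0.36=0.64, rated=0.36; AND[a·b] → w = 0.2304
R3: slow=0.36, high=0.84; OR[a + b − a·b] → w = 0.8976
R4: ¬high=1−0.84=0.16, ¬slow=1−0.36=0.64; AND[a·b] → w = 0.1024
R5: slow=0.36, ¬rated=1−0.36=0.64; AND[a·b] → w = 0.2304
Rules with consequent 'mid': {R1, R5} → strengths 0.6132, 0.2304
Aggregate via t-conorm [a + b − a·b]: 0.7023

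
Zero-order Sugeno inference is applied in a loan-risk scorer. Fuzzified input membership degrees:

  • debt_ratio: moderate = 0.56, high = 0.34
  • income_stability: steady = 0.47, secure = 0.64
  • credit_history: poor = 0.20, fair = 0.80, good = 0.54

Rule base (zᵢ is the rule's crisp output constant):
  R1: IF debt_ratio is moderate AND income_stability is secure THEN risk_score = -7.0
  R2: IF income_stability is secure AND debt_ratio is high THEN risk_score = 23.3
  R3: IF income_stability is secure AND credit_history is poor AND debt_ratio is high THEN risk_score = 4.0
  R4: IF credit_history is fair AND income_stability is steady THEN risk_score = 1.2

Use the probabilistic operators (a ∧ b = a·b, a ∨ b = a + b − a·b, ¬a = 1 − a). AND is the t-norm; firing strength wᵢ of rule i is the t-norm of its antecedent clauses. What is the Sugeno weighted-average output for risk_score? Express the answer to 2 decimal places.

R1 (z=-7.0): moderate=0.56, secure=0.64; AND[a·b] → w = 0.3584
R2 (z=23.3): secure=0.64, high=0.34; AND[a·b] → w = 0.2176
R3 (z=4.0): secure=0.64, poor=0.20, high=0.34; AND[a·b] → w = 0.0435
R4 (z=1.2): fair=0.80, steady=0.47; AND[a·b] → w = 0.3760
Weighted average = (0.3584·-7.0 + 0.2176·23.3 + 0.0435·4.0 + 0.3760·1.2) / (0.3584 + 0.2176 + 0.0435 + 0.3760)
  = 3.1866 / 0.9955 = 3.20

3.20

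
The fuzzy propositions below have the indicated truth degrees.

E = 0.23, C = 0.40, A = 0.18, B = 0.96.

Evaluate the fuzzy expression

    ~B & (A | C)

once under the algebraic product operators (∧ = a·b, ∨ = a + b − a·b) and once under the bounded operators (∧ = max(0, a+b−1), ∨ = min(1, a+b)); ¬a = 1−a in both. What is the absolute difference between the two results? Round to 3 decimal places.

0.020

Under algebraic product:
  ~B = 1 − 0.9600 = 0.0400
  A | C = a + b − a·b on (0.1800, 0.4000) = 0.5080
  ~B & (A | C) = a·b on (0.0400, 0.5080) = 0.0203
  → value = 0.0203
Under bounded:
  ~B = 1 − 0.96 = 0.04
  A | C = min(1, a+b) on (0.18, 0.40) = 0.58
  ~B & (A | C) = max(0, a+b−1) on (0.04, 0.58) = 0.00
  → value = 0.0000
|0.0203 − 0.0000| = 0.020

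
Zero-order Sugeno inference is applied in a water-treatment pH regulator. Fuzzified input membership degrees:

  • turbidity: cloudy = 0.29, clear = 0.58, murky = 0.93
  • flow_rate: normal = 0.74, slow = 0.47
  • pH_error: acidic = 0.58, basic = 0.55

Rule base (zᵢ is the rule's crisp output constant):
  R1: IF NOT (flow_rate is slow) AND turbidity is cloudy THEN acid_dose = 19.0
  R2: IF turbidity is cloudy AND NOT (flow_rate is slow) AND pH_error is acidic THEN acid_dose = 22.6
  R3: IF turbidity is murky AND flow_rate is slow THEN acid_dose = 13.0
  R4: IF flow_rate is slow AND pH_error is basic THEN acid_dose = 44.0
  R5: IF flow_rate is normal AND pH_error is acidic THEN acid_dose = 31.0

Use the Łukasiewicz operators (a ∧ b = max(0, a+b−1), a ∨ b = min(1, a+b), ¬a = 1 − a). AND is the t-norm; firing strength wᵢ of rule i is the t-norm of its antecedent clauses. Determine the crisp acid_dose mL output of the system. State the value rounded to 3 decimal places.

21.622

R1 (z=19.0): ¬slow=1−0.47=0.53, cloudy=0.29; AND[max(0, a+b−1)] → w = 0.00
R2 (z=22.6): cloudy=0.29, ¬slow=1−0.47=0.53, acidic=0.58; AND[max(0, a+b−1)] → w = 0.00
R3 (z=13.0): murky=0.93, slow=0.47; AND[max(0, a+b−1)] → w = 0.40
R4 (z=44.0): slow=0.47, basic=0.55; AND[max(0, a+b−1)] → w = 0.02
R5 (z=31.0): normal=0.74, acidic=0.58; AND[max(0, a+b−1)] → w = 0.32
Weighted average = (0.00·19.0 + 0.00·22.6 + 0.40·13.0 + 0.02·44.0 + 0.32·31.0) / (0.00 + 0.00 + 0.40 + 0.02 + 0.32)
  = 16.0000 / 0.7400 = 21.622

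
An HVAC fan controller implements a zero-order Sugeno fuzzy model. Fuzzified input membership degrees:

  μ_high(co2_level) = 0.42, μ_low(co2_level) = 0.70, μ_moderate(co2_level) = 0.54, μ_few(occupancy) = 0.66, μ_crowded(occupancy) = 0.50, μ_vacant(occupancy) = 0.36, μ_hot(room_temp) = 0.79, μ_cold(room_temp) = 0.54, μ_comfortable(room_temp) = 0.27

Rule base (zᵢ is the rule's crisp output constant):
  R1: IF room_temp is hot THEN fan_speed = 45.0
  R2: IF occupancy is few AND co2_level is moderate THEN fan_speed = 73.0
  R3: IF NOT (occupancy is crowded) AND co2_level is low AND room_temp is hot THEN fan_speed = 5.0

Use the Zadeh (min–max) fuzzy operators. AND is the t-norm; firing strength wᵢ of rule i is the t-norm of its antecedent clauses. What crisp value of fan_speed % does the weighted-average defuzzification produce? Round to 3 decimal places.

42.333

R1 (z=45.0): hot=0.79 → w = 0.79
R2 (z=73.0): few=0.66, moderate=0.54; AND[min(a, b)] → w = 0.54
R3 (z=5.0): ¬crowded=1−0.50=0.50, low=0.70, hot=0.79; AND[min(a, b)] → w = 0.50
Weighted average = (0.79·45.0 + 0.54·73.0 + 0.50·5.0) / (0.79 + 0.54 + 0.50)
  = 77.4700 / 1.8300 = 42.333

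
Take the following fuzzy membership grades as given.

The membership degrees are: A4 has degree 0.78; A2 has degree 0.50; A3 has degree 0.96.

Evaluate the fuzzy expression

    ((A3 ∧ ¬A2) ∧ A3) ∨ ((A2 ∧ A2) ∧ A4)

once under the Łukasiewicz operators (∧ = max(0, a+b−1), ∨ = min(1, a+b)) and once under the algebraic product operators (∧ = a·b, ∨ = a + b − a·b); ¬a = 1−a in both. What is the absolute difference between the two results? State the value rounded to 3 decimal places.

0.146

Under Łukasiewicz:
  ¬A2 = 1 − 0.50 = 0.50
  A3 ∧ ¬A2 = max(0, a+b−1) on (0.96, 0.50) = 0.46
  (A3 ∧ ¬A2) ∧ A3 = max(0, a+b−1) on (0.46, 0.96) = 0.42
  A2 ∧ A2 = max(0, a+b−1) on (0.50, 0.50) = 0.00
  (A2 ∧ A2) ∧ A4 = max(0, a+b−1) on (0.00, 0.78) = 0.00
  ((A3 ∧ ¬A2) ∧ A3) ∨ ((A2 ∧ A2) ∧ A4) = min(1, a+b) on (0.42, 0.00) = 0.42
  → value = 0.4200
Under algebraic product:
  ¬A2 = 1 − 0.5000 = 0.5000
  A3 ∧ ¬A2 = a·b on (0.9600, 0.5000) = 0.4800
  (A3 ∧ ¬A2) ∧ A3 = a·b on (0.4800, 0.9600) = 0.4608
  A2 ∧ A2 = a·b on (0.5000, 0.5000) = 0.2500
  (A2 ∧ A2) ∧ A4 = a·b on (0.2500, 0.7800) = 0.1950
  ((A3 ∧ ¬A2) ∧ A3) ∨ ((A2 ∧ A2) ∧ A4) = a + b − a·b on (0.4608, 0.1950) = 0.5659
  → value = 0.5659
|0.4200 − 0.5659| = 0.146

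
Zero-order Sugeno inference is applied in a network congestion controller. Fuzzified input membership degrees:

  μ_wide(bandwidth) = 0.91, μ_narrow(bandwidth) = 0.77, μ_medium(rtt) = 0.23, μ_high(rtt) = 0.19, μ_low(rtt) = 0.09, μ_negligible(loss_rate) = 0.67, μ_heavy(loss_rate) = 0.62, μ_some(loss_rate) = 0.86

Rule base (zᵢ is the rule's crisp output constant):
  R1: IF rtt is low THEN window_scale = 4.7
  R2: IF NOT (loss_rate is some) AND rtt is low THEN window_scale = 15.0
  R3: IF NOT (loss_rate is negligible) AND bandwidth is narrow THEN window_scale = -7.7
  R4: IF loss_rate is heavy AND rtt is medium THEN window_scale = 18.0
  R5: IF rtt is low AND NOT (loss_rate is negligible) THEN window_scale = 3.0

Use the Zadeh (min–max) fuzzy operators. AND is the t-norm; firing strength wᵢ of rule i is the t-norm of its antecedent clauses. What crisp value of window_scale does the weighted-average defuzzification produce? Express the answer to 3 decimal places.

4.388

R1 (z=4.7): low=0.09 → w = 0.09
R2 (z=15.0): ¬some=1−0.86=0.14, low=0.09; AND[min(a, b)] → w = 0.09
R3 (z=-7.7): ¬negligible=1−0.67=0.33, narrow=0.77; AND[min(a, b)] → w = 0.33
R4 (z=18.0): heavy=0.62, medium=0.23; AND[min(a, b)] → w = 0.23
R5 (z=3.0): low=0.09, ¬negligible=1−0.67=0.33; AND[min(a, b)] → w = 0.09
Weighted average = (0.09·4.7 + 0.09·15.0 + 0.33·-7.7 + 0.23·18.0 + 0.09·3.0) / (0.09 + 0.09 + 0.33 + 0.23 + 0.09)
  = 3.6420 / 0.8300 = 4.388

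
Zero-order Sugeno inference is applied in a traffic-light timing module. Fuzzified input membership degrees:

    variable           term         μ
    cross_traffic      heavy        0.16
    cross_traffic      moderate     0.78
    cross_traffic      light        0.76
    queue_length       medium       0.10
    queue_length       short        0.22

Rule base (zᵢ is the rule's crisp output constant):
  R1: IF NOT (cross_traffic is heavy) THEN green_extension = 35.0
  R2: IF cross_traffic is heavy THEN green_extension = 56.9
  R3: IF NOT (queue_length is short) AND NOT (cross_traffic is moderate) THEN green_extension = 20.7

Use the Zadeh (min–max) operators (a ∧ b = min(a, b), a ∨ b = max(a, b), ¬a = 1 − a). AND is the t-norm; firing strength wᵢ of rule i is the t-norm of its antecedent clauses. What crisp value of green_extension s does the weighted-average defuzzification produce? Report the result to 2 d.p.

R1 (z=35.0): ¬heavy=1−0.16=0.84 → w = 0.84
R2 (z=56.9): heavy=0.16 → w = 0.16
R3 (z=20.7): ¬short=1−0.22=0.78, ¬moderate=1−0.78=0.22; AND[min(a, b)] → w = 0.22
Weighted average = (0.84·35.0 + 0.16·56.9 + 0.22·20.7) / (0.84 + 0.16 + 0.22)
  = 43.0580 / 1.2200 = 35.29

35.29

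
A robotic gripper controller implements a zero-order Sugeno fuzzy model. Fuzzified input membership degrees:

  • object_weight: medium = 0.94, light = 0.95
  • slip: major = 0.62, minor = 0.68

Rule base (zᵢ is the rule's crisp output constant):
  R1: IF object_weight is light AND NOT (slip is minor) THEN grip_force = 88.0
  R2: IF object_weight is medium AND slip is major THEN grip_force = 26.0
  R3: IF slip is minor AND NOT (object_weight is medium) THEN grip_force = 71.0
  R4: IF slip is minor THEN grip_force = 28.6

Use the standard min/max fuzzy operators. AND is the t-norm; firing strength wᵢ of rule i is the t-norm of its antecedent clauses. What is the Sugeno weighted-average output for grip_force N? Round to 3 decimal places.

R1 (z=88.0): light=0.95, ¬minor=1−0.68=0.32; AND[min(a, b)] → w = 0.32
R2 (z=26.0): medium=0.94, major=0.62; AND[min(a, b)] → w = 0.62
R3 (z=71.0): minor=0.68, ¬medium=1−0.94=0.06; AND[min(a, b)] → w = 0.06
R4 (z=28.6): minor=0.68 → w = 0.68
Weighted average = (0.32·88.0 + 0.62·26.0 + 0.06·71.0 + 0.68·28.6) / (0.32 + 0.62 + 0.06 + 0.68)
  = 67.9880 / 1.6800 = 40.469

40.469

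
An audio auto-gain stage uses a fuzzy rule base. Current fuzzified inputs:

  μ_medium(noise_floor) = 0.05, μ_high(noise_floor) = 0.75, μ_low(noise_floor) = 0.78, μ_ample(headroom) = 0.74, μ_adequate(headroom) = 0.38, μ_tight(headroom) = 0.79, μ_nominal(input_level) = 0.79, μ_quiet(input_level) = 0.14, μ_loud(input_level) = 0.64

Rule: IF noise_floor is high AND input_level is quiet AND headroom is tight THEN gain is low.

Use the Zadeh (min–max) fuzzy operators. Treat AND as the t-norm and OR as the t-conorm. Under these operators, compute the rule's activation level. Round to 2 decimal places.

firing strength: high=0.75, quiet=0.14, tight=0.79; AND[min(a, b)] → w = 0.14

0.14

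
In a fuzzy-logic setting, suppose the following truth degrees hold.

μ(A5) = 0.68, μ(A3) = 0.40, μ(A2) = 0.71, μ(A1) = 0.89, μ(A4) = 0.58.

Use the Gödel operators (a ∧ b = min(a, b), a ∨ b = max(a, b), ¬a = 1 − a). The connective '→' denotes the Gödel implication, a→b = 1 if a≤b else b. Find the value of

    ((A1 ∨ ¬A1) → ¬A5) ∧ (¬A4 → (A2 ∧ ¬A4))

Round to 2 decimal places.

¬A1 = 1 − 0.89 = 0.11
A1 ∨ ¬A1 = max(a, b) on (0.89, 0.11) = 0.89
¬A5 = 1 − 0.68 = 0.32
(A1 ∨ ¬A1) → ¬A5  [Gödel: 1 if a≤b else b] with a=0.89, b=0.32 → 0.32
¬A4 = 1 − 0.58 = 0.42
¬A4 = 1 − 0.58 = 0.42
A2 ∧ ¬A4 = min(a, b) on (0.71, 0.42) = 0.42
¬A4 → (A2 ∧ ¬A4)  [Gödel: 1 if a≤b else b] with a=0.42, b=0.42 → 1.00
((A1 ∨ ¬A1) → ¬A5) ∧ (¬A4 → (A2 ∧ ¬A4)) = min(a, b) on (0.32, 1.00) = 0.32

0.32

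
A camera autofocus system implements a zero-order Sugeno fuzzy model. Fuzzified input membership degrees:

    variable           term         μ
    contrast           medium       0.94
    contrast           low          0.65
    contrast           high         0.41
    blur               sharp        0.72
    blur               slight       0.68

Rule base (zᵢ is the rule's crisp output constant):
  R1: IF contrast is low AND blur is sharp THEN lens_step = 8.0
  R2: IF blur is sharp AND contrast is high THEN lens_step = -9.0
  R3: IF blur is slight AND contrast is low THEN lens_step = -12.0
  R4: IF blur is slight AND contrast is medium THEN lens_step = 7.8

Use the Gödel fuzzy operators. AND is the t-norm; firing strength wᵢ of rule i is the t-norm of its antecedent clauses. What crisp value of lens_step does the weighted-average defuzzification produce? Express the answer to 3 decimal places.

R1 (z=8.0): low=0.65, sharp=0.72; AND[min(a, b)] → w = 0.65
R2 (z=-9.0): sharp=0.72, high=0.41; AND[min(a, b)] → w = 0.41
R3 (z=-12.0): slight=0.68, low=0.65; AND[min(a, b)] → w = 0.65
R4 (z=7.8): slight=0.68, medium=0.94; AND[min(a, b)] → w = 0.68
Weighted average = (0.65·8.0 + 0.41·-9.0 + 0.65·-12.0 + 0.68·7.8) / (0.65 + 0.41 + 0.65 + 0.68)
  = -0.9860 / 2.3900 = -0.413

-0.413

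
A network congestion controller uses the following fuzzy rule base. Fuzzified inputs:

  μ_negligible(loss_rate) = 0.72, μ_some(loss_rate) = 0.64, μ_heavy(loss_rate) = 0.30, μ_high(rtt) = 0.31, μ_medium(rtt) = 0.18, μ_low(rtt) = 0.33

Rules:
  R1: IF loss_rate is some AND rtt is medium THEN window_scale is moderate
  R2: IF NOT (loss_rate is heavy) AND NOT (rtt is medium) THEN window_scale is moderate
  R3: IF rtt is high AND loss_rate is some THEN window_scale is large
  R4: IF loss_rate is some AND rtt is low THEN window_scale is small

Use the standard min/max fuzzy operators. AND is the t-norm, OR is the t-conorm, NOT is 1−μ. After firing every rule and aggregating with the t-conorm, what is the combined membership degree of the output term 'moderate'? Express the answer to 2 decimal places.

0.70

R1: some=0.64, medium=0.18; AND[min(a, b)] → w = 0.18
R2: ¬heavy=1−0.30=0.70, ¬medium=1−0.18=0.82; AND[min(a, b)] → w = 0.70
R3: high=0.31, some=0.64; AND[min(a, b)] → w = 0.31
R4: some=0.64, low=0.33; AND[min(a, b)] → w = 0.33
Rules with consequent 'moderate': {R1, R2} → strengths 0.18, 0.70
Aggregate via t-conorm [max(a, b)]: 0.70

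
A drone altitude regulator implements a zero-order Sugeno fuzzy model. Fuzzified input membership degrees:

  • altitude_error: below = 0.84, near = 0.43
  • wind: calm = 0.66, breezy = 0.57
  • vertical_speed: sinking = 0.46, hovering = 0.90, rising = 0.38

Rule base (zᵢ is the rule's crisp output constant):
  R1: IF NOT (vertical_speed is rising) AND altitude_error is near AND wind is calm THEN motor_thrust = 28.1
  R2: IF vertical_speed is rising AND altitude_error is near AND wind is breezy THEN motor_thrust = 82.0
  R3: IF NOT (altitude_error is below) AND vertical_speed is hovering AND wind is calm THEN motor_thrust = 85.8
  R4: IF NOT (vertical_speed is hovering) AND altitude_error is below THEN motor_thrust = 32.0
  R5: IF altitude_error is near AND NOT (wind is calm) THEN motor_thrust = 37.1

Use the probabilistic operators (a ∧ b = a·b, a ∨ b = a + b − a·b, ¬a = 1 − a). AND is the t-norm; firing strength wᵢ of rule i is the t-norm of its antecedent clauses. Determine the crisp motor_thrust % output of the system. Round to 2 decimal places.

R1 (z=28.1): ¬rising=1−0.38=0.62, near=0.43, calm=0.66; AND[a·b] → w = 0.1760
R2 (z=82.0): rising=0.38, near=0.43, breezy=0.57; AND[a·b] → w = 0.0931
R3 (z=85.8): ¬below=1−0.84=0.16, hovering=0.90, calm=0.66; AND[a·b] → w = 0.0950
R4 (z=32.0): ¬hovering=1−0.90=0.10, below=0.84; AND[a·b] → w = 0.0840
R5 (z=37.1): near=0.43, ¬calm=1−0.66=0.34; AND[a·b] → w = 0.1462
Weighted average = (0.1760·28.1 + 0.0931·82.0 + 0.0950·85.8 + 0.0840·32.0 + 0.1462·37.1) / (0.1760 + 0.0931 + 0.0950 + 0.0840 + 0.1462)
  = 28.8481 / 0.5943 = 48.54

48.54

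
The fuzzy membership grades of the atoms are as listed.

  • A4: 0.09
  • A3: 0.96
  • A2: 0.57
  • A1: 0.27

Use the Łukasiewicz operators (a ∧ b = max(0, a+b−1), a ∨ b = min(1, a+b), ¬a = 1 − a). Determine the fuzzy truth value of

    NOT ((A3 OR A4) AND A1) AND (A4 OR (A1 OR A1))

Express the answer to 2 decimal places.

0.36

A3 OR A4 = min(1, a+b) on (0.96, 0.09) = 1.00
(A3 OR A4) AND A1 = max(0, a+b−1) on (1.00, 0.27) = 0.27
NOT ((A3 OR A4) AND A1) = 1 − 0.27 = 0.73
A1 OR A1 = min(1, a+b) on (0.27, 0.27) = 0.54
A4 OR (A1 OR A1) = min(1, a+b) on (0.09, 0.54) = 0.63
NOT ((A3 OR A4) AND A1) AND (A4 OR (A1 OR A1)) = max(0, a+b−1) on (0.73, 0.63) = 0.36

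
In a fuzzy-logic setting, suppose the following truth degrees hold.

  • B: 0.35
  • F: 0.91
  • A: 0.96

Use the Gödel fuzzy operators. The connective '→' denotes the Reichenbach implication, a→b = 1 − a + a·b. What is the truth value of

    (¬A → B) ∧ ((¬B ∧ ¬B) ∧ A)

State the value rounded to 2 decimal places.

0.65

¬A = 1 − 0.96 = 0.04
¬A → B  [Reichenbach: 1 − a + a·b] with a=0.04, b=0.35 → 0.97
¬B = 1 − 0.35 = 0.65
¬B = 1 − 0.35 = 0.65
¬B ∧ ¬B = min(a, b) on (0.65, 0.65) = 0.65
(¬B ∧ ¬B) ∧ A = min(a, b) on (0.65, 0.96) = 0.65
(¬A → B) ∧ ((¬B ∧ ¬B) ∧ A) = min(a, b) on (0.97, 0.65) = 0.65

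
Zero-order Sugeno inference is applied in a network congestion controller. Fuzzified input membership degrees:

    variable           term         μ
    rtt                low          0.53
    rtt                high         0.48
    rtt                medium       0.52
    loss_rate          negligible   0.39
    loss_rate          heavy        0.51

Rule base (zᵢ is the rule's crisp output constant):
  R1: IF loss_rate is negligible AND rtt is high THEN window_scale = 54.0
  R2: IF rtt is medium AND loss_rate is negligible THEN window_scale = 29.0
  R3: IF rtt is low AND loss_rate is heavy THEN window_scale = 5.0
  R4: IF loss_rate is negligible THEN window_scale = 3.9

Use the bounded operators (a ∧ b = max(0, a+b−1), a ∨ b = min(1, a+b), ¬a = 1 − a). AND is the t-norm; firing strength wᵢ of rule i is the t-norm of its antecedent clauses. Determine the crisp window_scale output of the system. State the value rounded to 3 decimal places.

4.002

R1 (z=54.0): negligible=0.39, high=0.48; AND[max(0, a+b−1)] → w = 0.00
R2 (z=29.0): medium=0.52, negligible=0.39; AND[max(0, a+b−1)] → w = 0.00
R3 (z=5.0): low=0.53, heavy=0.51; AND[max(0, a+b−1)] → w = 0.04
R4 (z=3.9): negligible=0.39 → w = 0.39
Weighted average = (0.00·54.0 + 0.00·29.0 + 0.04·5.0 + 0.39·3.9) / (0.00 + 0.00 + 0.04 + 0.39)
  = 1.7210 / 0.4300 = 4.002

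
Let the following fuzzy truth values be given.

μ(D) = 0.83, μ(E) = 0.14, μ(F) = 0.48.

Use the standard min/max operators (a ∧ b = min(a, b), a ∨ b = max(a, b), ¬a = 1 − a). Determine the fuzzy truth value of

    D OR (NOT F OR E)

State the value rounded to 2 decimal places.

0.83

NOT F = 1 − 0.48 = 0.52
NOT F OR E = max(a, b) on (0.52, 0.14) = 0.52
D OR (NOT F OR E) = max(a, b) on (0.83, 0.52) = 0.83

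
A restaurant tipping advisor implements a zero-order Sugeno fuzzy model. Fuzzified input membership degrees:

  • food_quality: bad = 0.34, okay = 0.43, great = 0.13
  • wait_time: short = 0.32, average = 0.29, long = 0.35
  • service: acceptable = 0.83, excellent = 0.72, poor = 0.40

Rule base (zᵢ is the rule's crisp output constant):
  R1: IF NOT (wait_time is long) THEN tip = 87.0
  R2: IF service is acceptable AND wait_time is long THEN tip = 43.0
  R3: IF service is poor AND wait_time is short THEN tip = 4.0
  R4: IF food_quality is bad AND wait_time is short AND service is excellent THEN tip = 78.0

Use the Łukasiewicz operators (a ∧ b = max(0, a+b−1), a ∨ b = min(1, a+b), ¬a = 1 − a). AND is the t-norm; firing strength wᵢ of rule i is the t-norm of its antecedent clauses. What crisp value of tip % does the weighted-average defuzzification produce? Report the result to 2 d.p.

77.46

R1 (z=87.0): ¬long=1−0.35=0.65 → w = 0.65
R2 (z=43.0): acceptable=0.83, long=0.35; AND[max(0, a+b−1)] → w = 0.18
R3 (z=4.0): poor=0.40, short=0.32; AND[max(0, a+b−1)] → w = 0.00
R4 (z=78.0): bad=0.34, short=0.32, excellent=0.72; AND[max(0, a+b−1)] → w = 0.00
Weighted average = (0.65·87.0 + 0.18·43.0 + 0.00·4.0 + 0.00·78.0) / (0.65 + 0.18 + 0.00 + 0.00)
  = 64.2900 / 0.8300 = 77.46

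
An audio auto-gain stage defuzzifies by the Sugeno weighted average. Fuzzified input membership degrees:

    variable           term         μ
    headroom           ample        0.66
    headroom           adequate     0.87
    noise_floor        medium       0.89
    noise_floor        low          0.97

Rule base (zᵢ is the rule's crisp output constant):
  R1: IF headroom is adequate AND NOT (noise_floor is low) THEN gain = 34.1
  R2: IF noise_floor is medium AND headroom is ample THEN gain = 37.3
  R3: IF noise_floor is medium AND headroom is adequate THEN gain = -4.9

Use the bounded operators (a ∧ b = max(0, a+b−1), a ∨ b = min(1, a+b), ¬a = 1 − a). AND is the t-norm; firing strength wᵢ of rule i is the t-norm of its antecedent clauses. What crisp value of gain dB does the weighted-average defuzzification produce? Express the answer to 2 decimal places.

12.82

R1 (z=34.1): adequate=0.87, ¬low=1−0.97=0.03; AND[max(0, a+b−1)] → w = 0.00
R2 (z=37.3): medium=0.89, ample=0.66; AND[max(0, a+b−1)] → w = 0.55
R3 (z=-4.9): medium=0.89, adequate=0.87; AND[max(0, a+b−1)] → w = 0.76
Weighted average = (0.00·34.1 + 0.55·37.3 + 0.76·-4.9) / (0.00 + 0.55 + 0.76)
  = 16.7910 / 1.3100 = 12.82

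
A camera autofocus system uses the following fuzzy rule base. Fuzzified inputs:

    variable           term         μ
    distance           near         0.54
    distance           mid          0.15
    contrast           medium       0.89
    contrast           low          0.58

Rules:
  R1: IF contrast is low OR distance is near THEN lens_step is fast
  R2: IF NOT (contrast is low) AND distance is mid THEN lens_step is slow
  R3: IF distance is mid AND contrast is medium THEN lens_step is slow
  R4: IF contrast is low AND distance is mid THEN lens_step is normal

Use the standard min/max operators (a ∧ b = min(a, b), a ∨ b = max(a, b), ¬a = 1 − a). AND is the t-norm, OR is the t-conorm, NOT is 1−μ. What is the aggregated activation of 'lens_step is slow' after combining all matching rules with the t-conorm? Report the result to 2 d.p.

0.15

R1: low=0.58, near=0.54; OR[max(a, b)] → w = 0.58
R2: ¬low=1−0.58=0.42, mid=0.15; AND[min(a, b)] → w = 0.15
R3: mid=0.15, medium=0.89; AND[min(a, b)] → w = 0.15
R4: low=0.58, mid=0.15; AND[min(a, b)] → w = 0.15
Rules with consequent 'slow': {R2, R3} → strengths 0.15, 0.15
Aggregate via t-conorm [max(a, b)]: 0.15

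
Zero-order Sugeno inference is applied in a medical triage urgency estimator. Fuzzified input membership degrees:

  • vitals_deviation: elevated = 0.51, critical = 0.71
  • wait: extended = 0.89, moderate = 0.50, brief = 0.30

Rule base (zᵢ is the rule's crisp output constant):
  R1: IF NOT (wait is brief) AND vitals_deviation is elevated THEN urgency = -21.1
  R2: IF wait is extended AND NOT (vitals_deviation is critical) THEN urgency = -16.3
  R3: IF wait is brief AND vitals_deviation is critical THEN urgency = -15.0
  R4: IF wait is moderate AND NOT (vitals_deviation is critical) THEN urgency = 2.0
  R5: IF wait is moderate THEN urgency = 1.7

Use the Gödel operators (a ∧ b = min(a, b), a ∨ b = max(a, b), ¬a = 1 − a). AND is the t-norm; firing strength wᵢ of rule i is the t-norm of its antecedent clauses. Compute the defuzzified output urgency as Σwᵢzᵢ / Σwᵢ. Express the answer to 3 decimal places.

R1 (z=-21.1): ¬brief=1−0.30=0.70, elevated=0.51; AND[min(a, b)] → w = 0.51
R2 (z=-16.3): extended=0.89, ¬critical=1−0.71=0.29; AND[min(a, b)] → w = 0.29
R3 (z=-15.0): brief=0.30, critical=0.71; AND[min(a, b)] → w = 0.30
R4 (z=2.0): moderate=0.50, ¬critical=1−0.71=0.29; AND[min(a, b)] → w = 0.29
R5 (z=1.7): moderate=0.50 → w = 0.50
Weighted average = (0.51·-21.1 + 0.29·-16.3 + 0.30·-15.0 + 0.29·2.0 + 0.50·1.7) / (0.51 + 0.29 + 0.30 + 0.29 + 0.50)
  = -18.5580 / 1.8900 = -9.819

-9.819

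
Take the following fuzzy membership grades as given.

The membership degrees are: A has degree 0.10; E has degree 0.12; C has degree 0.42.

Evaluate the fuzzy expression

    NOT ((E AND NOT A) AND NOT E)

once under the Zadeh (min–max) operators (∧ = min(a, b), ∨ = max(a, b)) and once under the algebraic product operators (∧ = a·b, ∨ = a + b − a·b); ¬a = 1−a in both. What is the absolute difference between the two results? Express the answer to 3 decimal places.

0.025

Under Zadeh (min–max):
  NOT A = 1 − 0.10 = 0.90
  E AND NOT A = min(a, b) on (0.12, 0.90) = 0.12
  NOT E = 1 − 0.12 = 0.88
  (E AND NOT A) AND NOT E = min(a, b) on (0.12, 0.88) = 0.12
  NOT ((E AND NOT A) AND NOT E) = 1 − 0.12 = 0.88
  → value = 0.8800
Under algebraic product:
  NOT A = 1 − 0.1000 = 0.9000
  E AND NOT A = a·b on (0.1200, 0.9000) = 0.1080
  NOT E = 1 − 0.1200 = 0.8800
  (E AND NOT A) AND NOT E = a·b on (0.1080, 0.8800) = 0.0950
  NOT ((E AND NOT A) AND NOT E) = 1 − 0.0950 = 0.9050
  → value = 0.9050
|0.8800 − 0.9050| = 0.025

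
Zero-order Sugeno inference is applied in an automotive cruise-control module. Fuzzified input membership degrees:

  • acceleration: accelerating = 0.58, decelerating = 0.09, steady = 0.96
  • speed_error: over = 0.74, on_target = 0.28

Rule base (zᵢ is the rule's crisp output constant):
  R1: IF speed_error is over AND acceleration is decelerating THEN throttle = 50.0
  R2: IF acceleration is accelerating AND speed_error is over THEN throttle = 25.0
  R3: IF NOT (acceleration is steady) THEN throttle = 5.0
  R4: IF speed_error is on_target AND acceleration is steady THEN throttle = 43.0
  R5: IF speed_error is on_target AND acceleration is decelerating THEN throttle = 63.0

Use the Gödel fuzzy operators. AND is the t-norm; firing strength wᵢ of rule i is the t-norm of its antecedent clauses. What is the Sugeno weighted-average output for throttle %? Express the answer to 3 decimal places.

34.176

R1 (z=50.0): over=0.74, decelerating=0.09; AND[min(a, b)] → w = 0.09
R2 (z=25.0): accelerating=0.58, over=0.74; AND[min(a, b)] → w = 0.58
R3 (z=5.0): ¬steady=1−0.96=0.04 → w = 0.04
R4 (z=43.0): on_target=0.28, steady=0.96; AND[min(a, b)] → w = 0.28
R5 (z=63.0): on_target=0.28, decelerating=0.09; AND[min(a, b)] → w = 0.09
Weighted average = (0.09·50.0 + 0.58·25.0 + 0.04·5.0 + 0.28·43.0 + 0.09·63.0) / (0.09 + 0.58 + 0.04 + 0.28 + 0.09)
  = 36.9100 / 1.0800 = 34.176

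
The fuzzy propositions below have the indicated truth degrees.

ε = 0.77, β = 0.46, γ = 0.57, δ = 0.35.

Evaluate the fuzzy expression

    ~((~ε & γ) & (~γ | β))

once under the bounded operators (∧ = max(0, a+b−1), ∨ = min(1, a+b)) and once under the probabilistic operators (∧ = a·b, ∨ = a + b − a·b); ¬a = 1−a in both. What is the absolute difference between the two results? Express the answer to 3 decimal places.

0.091

Under bounded:
  ~ε = 1 − 0.77 = 0.23
  ~ε & γ = max(0, a+b−1) on (0.23, 0.57) = 0.00
  ~γ = 1 − 0.57 = 0.43
  ~γ | β = min(1, a+b) on (0.43, 0.46) = 0.89
  (~ε & γ) & (~γ | β) = max(0, a+b−1) on (0.00, 0.89) = 0.00
  ~((~ε & γ) & (~γ | β)) = 1 − 0.00 = 1.00
  → value = 1.0000
Under probabilistic:
  ~ε = 1 − 0.7700 = 0.2300
  ~ε & γ = a·b on (0.2300, 0.5700) = 0.1311
  ~γ = 1 − 0.5700 = 0.4300
  ~γ | β = a + b − a·b on (0.4300, 0.4600) = 0.6922
  (~ε & γ) & (~γ | β) = a·b on (0.1311, 0.6922) = 0.0907
  ~((~ε & γ) & (~γ | β)) = 1 − 0.0907 = 0.9093
  → value = 0.9093
|1.0000 − 0.9093| = 0.091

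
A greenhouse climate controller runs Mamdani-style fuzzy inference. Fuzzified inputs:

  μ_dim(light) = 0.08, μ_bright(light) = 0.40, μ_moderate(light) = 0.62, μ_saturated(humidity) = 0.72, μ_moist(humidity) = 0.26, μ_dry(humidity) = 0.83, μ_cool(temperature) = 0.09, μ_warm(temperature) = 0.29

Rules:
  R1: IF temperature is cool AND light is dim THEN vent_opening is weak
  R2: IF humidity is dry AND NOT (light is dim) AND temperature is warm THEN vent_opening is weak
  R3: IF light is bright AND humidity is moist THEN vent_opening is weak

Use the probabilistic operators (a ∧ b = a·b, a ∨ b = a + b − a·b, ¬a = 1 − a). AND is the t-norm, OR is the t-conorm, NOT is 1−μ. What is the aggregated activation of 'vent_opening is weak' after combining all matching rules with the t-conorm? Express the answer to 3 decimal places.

0.307

R1: cool=0.09, dim=0.08; AND[a·b] → w = 0.0072
R2: dry=0.83, ¬dim=1−0.08=0.92, warm=0.29; AND[a·b] → w = 0.2214
R3: bright=0.40, moist=0.26; AND[a·b] → w = 0.1040
Rules with consequent 'weak': {R1, R2, R3} → strengths 0.0072, 0.2214, 0.1040
Aggregate via t-conorm [a + b − a·b]: 0.3074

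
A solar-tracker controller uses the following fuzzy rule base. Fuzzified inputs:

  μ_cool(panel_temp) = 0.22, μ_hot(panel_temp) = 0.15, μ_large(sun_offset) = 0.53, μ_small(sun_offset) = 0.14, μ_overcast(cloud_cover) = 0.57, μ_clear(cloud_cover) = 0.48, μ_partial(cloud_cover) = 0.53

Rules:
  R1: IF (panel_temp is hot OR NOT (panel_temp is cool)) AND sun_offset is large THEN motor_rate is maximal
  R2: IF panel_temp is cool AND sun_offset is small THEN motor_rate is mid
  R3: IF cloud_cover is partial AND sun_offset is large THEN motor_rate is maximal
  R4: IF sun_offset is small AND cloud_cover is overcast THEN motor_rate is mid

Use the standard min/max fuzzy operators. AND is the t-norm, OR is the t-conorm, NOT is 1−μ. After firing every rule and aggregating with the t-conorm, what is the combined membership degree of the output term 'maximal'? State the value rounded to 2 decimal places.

R1: (hot=0.15 OR ¬cool=1−0.22=0.78) = 0.78; AND[min(a, b)] with large=0.53 → w = 0.53
R2: cool=0.22, small=0.14; AND[min(a, b)] → w = 0.14
R3: partial=0.53, large=0.53; AND[min(a, b)] → w = 0.53
R4: small=0.14, overcast=0.57; AND[min(a, b)] → w = 0.14
Rules with consequent 'maximal': {R1, R3} → strengths 0.53, 0.53
Aggregate via t-conorm [max(a, b)]: 0.53

0.53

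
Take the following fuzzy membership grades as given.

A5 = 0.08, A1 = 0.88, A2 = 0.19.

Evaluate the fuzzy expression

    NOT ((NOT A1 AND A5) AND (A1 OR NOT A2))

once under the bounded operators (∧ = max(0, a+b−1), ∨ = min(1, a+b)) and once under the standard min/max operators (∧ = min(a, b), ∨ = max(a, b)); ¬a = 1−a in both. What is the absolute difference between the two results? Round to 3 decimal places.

Under bounded:
  NOT A1 = 1 − 0.88 = 0.12
  NOT A1 AND A5 = max(0, a+b−1) on (0.12, 0.08) = 0.00
  NOT A2 = 1 − 0.19 = 0.81
  A1 OR NOT A2 = min(1, a+b) on (0.88, 0.81) = 1.00
  (NOT A1 AND A5) AND (A1 OR NOT A2) = max(0, a+b−1) on (0.00, 1.00) = 0.00
  NOT ((NOT A1 AND A5) AND (A1 OR NOT A2)) = 1 − 0.00 = 1.00
  → value = 1.0000
Under standard min/max:
  NOT A1 = 1 − 0.88 = 0.12
  NOT A1 AND A5 = min(a, b) on (0.12, 0.08) = 0.08
  NOT A2 = 1 − 0.19 = 0.81
  A1 OR NOT A2 = max(a, b) on (0.88, 0.81) = 0.88
  (NOT A1 AND A5) AND (A1 OR NOT A2) = min(a, b) on (0.08, 0.88) = 0.08
  NOT ((NOT A1 AND A5) AND (A1 OR NOT A2)) = 1 − 0.08 = 0.92
  → value = 0.9200
|1.0000 − 0.9200| = 0.080

0.080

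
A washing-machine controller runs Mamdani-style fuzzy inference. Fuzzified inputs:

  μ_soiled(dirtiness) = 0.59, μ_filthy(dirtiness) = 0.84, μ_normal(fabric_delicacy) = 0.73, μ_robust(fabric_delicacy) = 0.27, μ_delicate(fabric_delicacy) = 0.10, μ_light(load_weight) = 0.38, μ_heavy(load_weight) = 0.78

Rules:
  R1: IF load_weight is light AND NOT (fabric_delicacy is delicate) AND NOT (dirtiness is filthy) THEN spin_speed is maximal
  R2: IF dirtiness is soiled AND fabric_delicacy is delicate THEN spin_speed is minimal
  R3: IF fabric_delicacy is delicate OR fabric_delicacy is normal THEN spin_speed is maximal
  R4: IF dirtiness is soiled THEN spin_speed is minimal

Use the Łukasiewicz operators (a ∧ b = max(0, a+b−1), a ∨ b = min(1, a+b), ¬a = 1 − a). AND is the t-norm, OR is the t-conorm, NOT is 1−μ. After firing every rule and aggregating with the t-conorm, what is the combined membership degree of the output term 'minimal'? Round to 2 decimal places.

R1: light=0.38, ¬delicate=1−0.10=0.90, ¬filthy=1−0.84=0.16; AND[max(0, a+b−1)] → w = 0.00
R2: soiled=0.59, delicate=0.10; AND[max(0, a+b−1)] → w = 0.00
R3: delicate=0.10, normal=0.73; OR[min(1, a+b)] → w = 0.83
R4: soiled=0.59 → w = 0.59
Rules with consequent 'minimal': {R2, R4} → strengths 0.00, 0.59
Aggregate via t-conorm [min(1, a+b)]: 0.59

0.59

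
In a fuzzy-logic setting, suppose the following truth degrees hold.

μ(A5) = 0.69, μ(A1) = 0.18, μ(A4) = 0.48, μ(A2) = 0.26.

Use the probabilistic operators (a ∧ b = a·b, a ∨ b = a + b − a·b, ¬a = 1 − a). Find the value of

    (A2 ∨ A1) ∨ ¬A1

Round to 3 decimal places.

0.891

A2 ∨ A1 = a + b − a·b on (0.2600, 0.1800) = 0.3932
¬A1 = 1 − 0.1800 = 0.8200
(A2 ∨ A1) ∨ ¬A1 = a + b − a·b on (0.3932, 0.8200) = 0.8908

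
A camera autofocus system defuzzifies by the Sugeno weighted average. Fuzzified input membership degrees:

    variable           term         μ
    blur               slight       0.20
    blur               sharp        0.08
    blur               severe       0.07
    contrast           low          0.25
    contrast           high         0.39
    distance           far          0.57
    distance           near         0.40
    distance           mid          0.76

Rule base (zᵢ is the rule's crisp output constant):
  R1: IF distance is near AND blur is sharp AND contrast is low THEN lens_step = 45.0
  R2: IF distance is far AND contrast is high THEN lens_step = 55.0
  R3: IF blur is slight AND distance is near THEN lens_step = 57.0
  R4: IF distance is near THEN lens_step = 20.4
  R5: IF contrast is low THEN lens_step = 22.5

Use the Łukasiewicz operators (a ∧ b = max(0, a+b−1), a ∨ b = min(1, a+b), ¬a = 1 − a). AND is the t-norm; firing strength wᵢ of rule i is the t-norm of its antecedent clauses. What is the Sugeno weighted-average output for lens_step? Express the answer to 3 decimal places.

21.208

R1 (z=45.0): near=0.40, sharp=0.08, low=0.25; AND[max(0, a+b−1)] → w = 0.00
R2 (z=55.0): far=0.57, high=0.39; AND[max(0, a+b−1)] → w = 0.00
R3 (z=57.0): slight=0.20, near=0.40; AND[max(0, a+b−1)] → w = 0.00
R4 (z=20.4): near=0.40 → w = 0.40
R5 (z=22.5): low=0.25 → w = 0.25
Weighted average = (0.00·45.0 + 0.00·55.0 + 0.00·57.0 + 0.40·20.4 + 0.25·22.5) / (0.00 + 0.00 + 0.00 + 0.40 + 0.25)
  = 13.7850 / 0.6500 = 21.208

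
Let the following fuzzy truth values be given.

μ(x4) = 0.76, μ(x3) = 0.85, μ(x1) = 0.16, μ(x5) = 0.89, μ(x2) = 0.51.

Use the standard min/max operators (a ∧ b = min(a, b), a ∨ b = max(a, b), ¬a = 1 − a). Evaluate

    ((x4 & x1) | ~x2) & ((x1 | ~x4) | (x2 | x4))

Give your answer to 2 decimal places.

0.49

x4 & x1 = min(a, b) on (0.76, 0.16) = 0.16
~x2 = 1 − 0.51 = 0.49
(x4 & x1) | ~x2 = max(a, b) on (0.16, 0.49) = 0.49
~x4 = 1 − 0.76 = 0.24
x1 | ~x4 = max(a, b) on (0.16, 0.24) = 0.24
x2 | x4 = max(a, b) on (0.51, 0.76) = 0.76
(x1 | ~x4) | (x2 | x4) = max(a, b) on (0.24, 0.76) = 0.76
((x4 & x1) | ~x2) & ((x1 | ~x4) | (x2 | x4)) = min(a, b) on (0.49, 0.76) = 0.49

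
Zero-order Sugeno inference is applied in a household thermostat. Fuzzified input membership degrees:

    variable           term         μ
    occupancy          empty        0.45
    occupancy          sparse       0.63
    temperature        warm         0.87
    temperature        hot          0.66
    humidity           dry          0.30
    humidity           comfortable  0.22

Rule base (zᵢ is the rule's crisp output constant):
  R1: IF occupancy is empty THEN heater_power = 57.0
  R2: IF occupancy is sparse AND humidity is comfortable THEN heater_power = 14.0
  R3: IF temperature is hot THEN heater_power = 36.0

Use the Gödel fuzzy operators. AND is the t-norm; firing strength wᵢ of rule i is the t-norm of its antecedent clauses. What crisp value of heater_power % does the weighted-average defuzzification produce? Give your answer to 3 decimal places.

R1 (z=57.0): empty=0.45 → w = 0.45
R2 (z=14.0): sparse=0.63, comfortable=0.22; AND[min(a, b)] → w = 0.22
R3 (z=36.0): hot=0.66 → w = 0.66
Weighted average = (0.45·57.0 + 0.22·14.0 + 0.66·36.0) / (0.45 + 0.22 + 0.66)
  = 52.4900 / 1.3300 = 39.466

39.466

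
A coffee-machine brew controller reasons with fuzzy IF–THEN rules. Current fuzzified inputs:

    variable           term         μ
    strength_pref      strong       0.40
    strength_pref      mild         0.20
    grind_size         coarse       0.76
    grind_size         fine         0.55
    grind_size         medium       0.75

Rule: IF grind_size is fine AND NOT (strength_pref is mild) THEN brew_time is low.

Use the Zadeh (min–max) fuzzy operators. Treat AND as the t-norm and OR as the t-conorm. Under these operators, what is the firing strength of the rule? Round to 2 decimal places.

0.55

firing strength: fine=0.55, ¬mild=1−0.20=0.80; AND[min(a, b)] → w = 0.55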